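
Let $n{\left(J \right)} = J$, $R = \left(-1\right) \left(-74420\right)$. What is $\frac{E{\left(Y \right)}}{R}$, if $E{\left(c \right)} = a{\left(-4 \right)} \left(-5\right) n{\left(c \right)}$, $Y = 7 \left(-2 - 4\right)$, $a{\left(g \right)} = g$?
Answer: $- \frac{42}{3721} \approx -0.011287$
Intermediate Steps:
$R = 74420$
$Y = -42$ ($Y = 7 \left(-6\right) = -42$)
$E{\left(c \right)} = 20 c$ ($E{\left(c \right)} = \left(-4\right) \left(-5\right) c = 20 c$)
$\frac{E{\left(Y \right)}}{R} = \frac{20 \left(-42\right)}{74420} = \left(-840\right) \frac{1}{74420} = - \frac{42}{3721}$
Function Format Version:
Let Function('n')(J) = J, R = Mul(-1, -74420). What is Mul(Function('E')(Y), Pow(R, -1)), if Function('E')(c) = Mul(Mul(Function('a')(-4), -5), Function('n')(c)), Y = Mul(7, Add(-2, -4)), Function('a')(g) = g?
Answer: Rational(-42, 3721) ≈ -0.011287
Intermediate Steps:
R = 74420
Y = -42 (Y = Mul(7, -6) = -42)
Function('E')(c) = Mul(20, c) (Function('E')(c) = Mul(Mul(-4, -5), c) = Mul(20, c))
Mul(Function('E')(Y), Pow(R, -1)) = Mul(Mul(20, -42), Pow(74420, -1)) = Mul(-840, Rational(1, 74420)) = Rational(-42, 3721)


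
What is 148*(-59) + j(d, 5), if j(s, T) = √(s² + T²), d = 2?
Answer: -8732 + √29 ≈ -8726.6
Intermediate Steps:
j(s, T) = √(T² + s²)
148*(-59) + j(d, 5) = 148*(-59) + √(5² + 2²) = -8732 + √(25 + 4) = -8732 + √29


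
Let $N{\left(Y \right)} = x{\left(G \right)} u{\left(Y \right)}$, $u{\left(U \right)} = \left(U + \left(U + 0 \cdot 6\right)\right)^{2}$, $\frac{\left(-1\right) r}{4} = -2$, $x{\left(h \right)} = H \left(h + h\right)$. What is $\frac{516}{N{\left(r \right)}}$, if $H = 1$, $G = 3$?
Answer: $\frac{43}{128} \approx 0.33594$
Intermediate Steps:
$x{\left(h \right)} = 2 h$ ($x{\left(h \right)} = 1 \left(h + h\right) = 1 \cdot 2 h = 2 h$)
$r = 8$ ($r = \left(-4\right) \left(-2\right) = 8$)
$u{\left(U \right)} = 4 U^{2}$ ($u{\left(U \right)} = \left(U + \left(U + 0\right)\right)^{2} = \left(U + U\right)^{2} = \left(2 U\right)^{2} = 4 U^{2}$)
$N{\left(Y \right)} = 24 Y^{2}$ ($N{\left(Y \right)} = 2 \cdot 3 \cdot 4 Y^{2} = 6 \cdot 4 Y^{2} = 24 Y^{2}$)
$\frac{516}{N{\left(r \right)}} = \frac{516}{24 \cdot 8^{2}} = \frac{516}{24 \cdot 64} = \frac{516}{1536} = 516 \cdot \frac{1}{1536} = \frac{43}{128}$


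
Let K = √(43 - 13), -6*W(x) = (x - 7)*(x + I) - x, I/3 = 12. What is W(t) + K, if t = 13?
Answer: -281/6 + √30 ≈ -41.356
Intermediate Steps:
I = 36 (I = 3*12 = 36)
W(x) = x/6 - (-7 + x)*(36 + x)/6 (W(x) = -((x - 7)*(x + 36) - x)/6 = -((-7 + x)*(36 + x) - x)/6 = -(-x + (-7 + x)*(36 + x))/6 = x/6 - (-7 + x)*(36 + x)/6)
K = √30 ≈ 5.4772
W(t) + K = (42 - 14/3*13 - ⅙*13²) + √30 = (42 - 182/3 - ⅙*169) + √30 = (42 - 182/3 - 169/6) + √30 = -281/6 + √30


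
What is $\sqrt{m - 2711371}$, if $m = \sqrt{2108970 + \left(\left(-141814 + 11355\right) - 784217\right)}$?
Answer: $\sqrt{-2711371 + \sqrt{1194294}} \approx 1646.3 i$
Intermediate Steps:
$m = \sqrt{1194294}$ ($m = \sqrt{2108970 - 914676} = \sqrt{1194294} \approx 1092.8$)
$\sqrt{m - 2711371} = \sqrt{\sqrt{1194294} - 2711371} = \sqrt{-2711371 + \sqrt{1194294}}$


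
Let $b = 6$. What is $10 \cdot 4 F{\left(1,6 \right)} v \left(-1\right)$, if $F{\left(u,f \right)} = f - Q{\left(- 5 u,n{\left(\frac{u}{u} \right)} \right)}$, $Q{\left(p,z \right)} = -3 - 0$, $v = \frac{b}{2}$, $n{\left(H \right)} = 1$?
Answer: $-1080$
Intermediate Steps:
$v = 3$ ($v = \frac{6}{2} = 6 \cdot \frac{1}{2} = 3$)
$Q{\left(p,z \right)} = -3$ ($Q{\left(p,z \right)} = -3 + 0 = -3$)
$F{\left(u,f \right)} = 3 + f$ ($F{\left(u,f \right)} = f - -3 = f + 3 = 3 + f$)
$10 \cdot 4 F{\left(1,6 \right)} v \left(-1\right) = 10 \cdot 4 \left(3 + 6\right) 3 \left(-1\right) = 40 \cdot 9 \cdot 3 \left(-1\right) = 40 \cdot 27 \left(-1\right) = 40 \left(-27\right) = -1080$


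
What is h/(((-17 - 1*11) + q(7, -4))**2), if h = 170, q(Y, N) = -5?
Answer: 170/1089 ≈ 0.15611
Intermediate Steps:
h/(((-17 - 1*11) + q(7, -4))**2) = 170/(((-17 - 1*11) - 5)**2) = 170/(((-17 - 11) - 5)**2) = 170/((-28 - 5)**2) = 170/((-33)**2) = 170/1089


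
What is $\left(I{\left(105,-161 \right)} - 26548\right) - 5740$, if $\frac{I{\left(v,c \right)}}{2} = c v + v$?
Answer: $-65888$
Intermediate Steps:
$I{\left(v,c \right)} = 2 v + 2 c v$ ($I{\left(v,c \right)} = 2 \left(c v + v\right) = 2 \left(v + c v\right) = 2 v + 2 c v$)
$\left(I{\left(105,-161 \right)} - 26548\right) - 5740 = \left(2 \cdot 105 \left(1 - 161\right) - 26548\right) - 5740 = \left(2 \cdot 105 \left(-160\right) - 26548\right) - 5740 = \left(-33600 - 26548\right) - 5740 = -60148 - 5740 = -65888$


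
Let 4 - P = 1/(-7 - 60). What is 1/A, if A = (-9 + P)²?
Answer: 4489/111556 ≈ 0.040240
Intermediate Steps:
P = 269/67 (P = 4 - 1/(-7 - 60) = 4 - 1/(-67) = 4 - 1*(-1/67) = 4 + 1/67 = 269/67 ≈ 4.0149)
A = 111556/4489 (A = (-9 + 269/67)² = (-334/67)² = 111556/4489 ≈ 24.851)
1/A = 1/(111556/4489) = 4489/111556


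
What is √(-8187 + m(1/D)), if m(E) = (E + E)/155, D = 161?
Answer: I*√5098470778765/24955 ≈ 90.482*I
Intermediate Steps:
m(E) = 2*E/155 (m(E) = (2*E)*(1/155) = 2*E/155)
√(-8187 + m(1/D)) = √(-8187 + (2/155)/161) = √(-8187 + (2/155)*(1/161)) = √(-8187 + 2/24955) = √(-204306583/24955) = I*√5098470778765/24955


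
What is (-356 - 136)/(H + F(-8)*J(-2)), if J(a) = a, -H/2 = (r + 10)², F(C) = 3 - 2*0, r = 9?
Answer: 123/182 ≈ 0.67582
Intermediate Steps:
F(C) = 3 (F(C) = 3 + 0 = 3)
H = -722 (H = -2*(9 + 10)² = -2*19² = -2*361 = -722)
(-356 - 136)/(H + F(-8)*J(-2)) = (-356 - 136)/(-722 + 3*(-2)) = -492/(-722 - 6) = -492/(-728) = -492*(-1/728) = 123/182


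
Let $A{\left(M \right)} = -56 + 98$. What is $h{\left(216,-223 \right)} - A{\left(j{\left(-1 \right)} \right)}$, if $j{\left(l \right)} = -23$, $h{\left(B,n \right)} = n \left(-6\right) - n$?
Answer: $1519$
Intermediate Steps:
$h{\left(B,n \right)} = - 7 n$ ($h{\left(B,n \right)} = - 6 n - n = - 7 n$)
$A{\left(M \right)} = 42$
$h{\left(216,-223 \right)} - A{\left(j{\left(-1 \right)} \right)} = \left(-7\right) \left(-223\right) - 42 = 1561 - 42 = 1519$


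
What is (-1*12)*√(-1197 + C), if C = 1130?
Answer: -12*I*√67 ≈ -98.224*I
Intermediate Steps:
(-1*12)*√(-1197 + C) = (-1*12)*√(-1197 + 1130) = -12*I*√67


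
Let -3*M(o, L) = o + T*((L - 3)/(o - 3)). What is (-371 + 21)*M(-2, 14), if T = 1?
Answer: -490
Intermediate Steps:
M(o, L) = -o/3 - (-3 + L)/(3*(-3 + o)) (M(o, L) = -(o + 1*((L - 3)/(o - 3)))/3 = -(o + 1*((-3 + L)/(-3 + o)))/3 = -(o + (-3 + L)/(-3 + o))/3 = -o/3 - (-3 + L)/(3*(-3 + o)))
(-371 + 21)*M(-2, 14) = (-371 + 21)*((3 - 1*14 - 1*(-2)**2 + 3*(-2))/(3*(-3 - 2))) = -350*(3 - 14 - 1*4 - 6)/(3*(-5)) = -350*(-1)*(3 - 14 - 4 - 6)/(3*5) = -350*(-1)*(-21)/(3*5) = -350*7/5 = -490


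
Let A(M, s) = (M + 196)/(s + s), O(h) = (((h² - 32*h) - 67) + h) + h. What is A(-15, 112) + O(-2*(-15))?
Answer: -14827/224 ≈ -66.192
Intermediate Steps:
O(h) = -67 + h² - 30*h (O(h) = ((-67 + h² - 32*h) + h) + h = (-67 + h² - 31*h) + h = -67 + h² - 30*h)
A(M, s) = (196 + M)/(2*s) (A(M, s) = (196 + M)/((2*s)) = (196 + M)*(1/(2*s)) = (196 + M)/(2*s))
A(-15, 112) + O(-2*(-15)) = (½)*(196 - 15)/112 + (-67 + (-2*(-15))² - (-60)*(-15)) = (½)*(1/112)*181 + (-67 + 30² - 30*30) = 181/224 + (-67 + 900 - 900) = 181/224 - 67 = -14827/224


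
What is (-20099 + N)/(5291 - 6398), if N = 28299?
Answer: -200/27 ≈ -7.4074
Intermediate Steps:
(-20099 + N)/(5291 - 6398) = (-20099 + 28299)/(5291 - 6398) = 8200/(-1107) = 8200*(-1/1107) = -200/27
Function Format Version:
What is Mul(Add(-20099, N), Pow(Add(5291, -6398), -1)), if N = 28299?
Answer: Rational(-200, 27) ≈ -7.4074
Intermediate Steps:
Mul(Add(-20099, N), Pow(Add(5291, -6398), -1)) = Mul(Add(-20099, 28299), Pow(Add(5291, -6398), -1)) = Mul(8200, Pow(-1107, -1)) = Mul(8200, Rational(-1, 1107)) = Rational(-200, 27)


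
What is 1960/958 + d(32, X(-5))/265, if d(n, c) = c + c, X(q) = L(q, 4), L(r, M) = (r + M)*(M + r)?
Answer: 260658/126935 ≈ 2.0535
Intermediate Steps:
L(r, M) = (M + r)² (L(r, M) = (M + r)*(M + r) = (M + r)²)
X(q) = (4 + q)²
d(n, c) = 2*c
1960/958 + d(32, X(-5))/265 = 1960/958 + (2*(4 - 5)²)/265 = 1960*(1/958) + (2*(-1)²)*(1/265) = 980/479 + (2*1)*(1/265) = 980/479 + 2*(1/265) = 980/479 + 2/265 = 260658/126935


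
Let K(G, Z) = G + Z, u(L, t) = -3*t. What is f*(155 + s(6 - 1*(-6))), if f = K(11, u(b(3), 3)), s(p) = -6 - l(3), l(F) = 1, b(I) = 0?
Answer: 296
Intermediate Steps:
s(p) = -7 (s(p) = -6 - 1*1 = -6 - 1 = -7)
f = 2 (f = 11 - 3*3 = 11 - 9 = 2)
f*(155 + s(6 - 1*(-6))) = 2*(155 - 7) = 2*148 = 296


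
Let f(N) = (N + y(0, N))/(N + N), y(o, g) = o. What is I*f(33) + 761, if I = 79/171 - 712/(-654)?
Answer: 28397461/37278 ≈ 761.78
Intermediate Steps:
I = 28903/18639 (I = 79*(1/171) - 712*(-1/654) = 79/171 + 356/327 = 28903/18639 ≈ 1.5507)
f(N) = ½ (f(N) = (N + 0)/(N + N) = N/((2*N)) = N*(1/(2*N)) = ½)
I*f(33) + 761 = (28903/18639)*(½) + 761 = 28903/37278 + 761 = 28397461/37278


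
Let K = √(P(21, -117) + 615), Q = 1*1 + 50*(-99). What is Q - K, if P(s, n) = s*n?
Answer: -4949 - I*√1842 ≈ -4949.0 - 42.919*I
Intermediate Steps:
P(s, n) = n*s
Q = -4949 (Q = 1 - 4950 = -4949)
K = I*√1842 (K = √(-117*21 + 615) = √(-2457 + 615) = √(-1842) = I*√1842 ≈ 42.919*I)
Q - K = -4949 - I*√1842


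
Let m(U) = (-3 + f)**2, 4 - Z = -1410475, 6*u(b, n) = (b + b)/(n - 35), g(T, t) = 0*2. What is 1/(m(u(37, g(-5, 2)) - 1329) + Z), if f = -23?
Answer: 1/1411155 ≈ 7.0864e-7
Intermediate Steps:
g(T, t) = 0
u(b, n) = b/(3*(-35 + n)) (u(b, n) = ((b + b)/(n - 35))/6 = ((2*b)/(-35 + n))/6 = (2*b/(-35 + n))/6 = b/(3*(-35 + n)))
Z = 1410479 (Z = 4 - 1*(-1410475) = 4 + 1410475 = 1410479)
m(U) = 676 (m(U) = (-3 - 23)**2 = (-26)**2 = 676)
1/(m(u(37, g(-5, 2)) - 1329) + Z) = 1/(676 + 1410479) = 1/1411155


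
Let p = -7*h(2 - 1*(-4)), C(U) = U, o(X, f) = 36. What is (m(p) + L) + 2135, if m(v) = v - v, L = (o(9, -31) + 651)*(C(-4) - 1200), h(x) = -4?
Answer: -825013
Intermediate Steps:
p = 28 (p = -7*(-4) = 28)
L = -827148 (L = (36 + 651)*(-4 - 1200) = 687*(-1204) = -827148)
m(v) = 0
(m(p) + L) + 2135 = (0 - 827148) + 2135 = -827148 + 2135 = -825013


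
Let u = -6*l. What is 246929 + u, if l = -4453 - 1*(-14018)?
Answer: 189539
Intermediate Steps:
l = 9565 (l = -4453 + 14018 = 9565)
u = -57390 (u = -6*9565 = -57390)
246929 + u = 246929 - 57390 = 189539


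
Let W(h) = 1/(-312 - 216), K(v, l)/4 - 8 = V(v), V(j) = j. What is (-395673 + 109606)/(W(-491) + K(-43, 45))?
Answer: 151043376/73921 ≈ 2043.3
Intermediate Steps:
K(v, l) = 32 + 4*v
W(h) = -1/528 (W(h) = 1/(-528) = -1/528)
(-395673 + 109606)/(W(-491) + K(-43, 45)) = (-395673 + 109606)/(-1/528 + (32 + 4*(-43))) = -286067/(-1/528 + (32 - 172)) = -286067/(-1/528 - 140) = -286067/(-73921/528) = -286067*(-528/73921) = 151043376/73921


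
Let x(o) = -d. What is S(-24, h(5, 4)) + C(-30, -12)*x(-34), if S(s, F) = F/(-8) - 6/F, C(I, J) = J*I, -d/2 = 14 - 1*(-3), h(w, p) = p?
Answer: 12238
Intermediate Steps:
d = -34 (d = -2*(14 - 1*(-3)) = -2*(14 + 3) = -2*17 = -34)
C(I, J) = I*J
S(s, F) = -6/F - F/8 (S(s, F) = F*(-⅛) - 6/F = -F/8 - 6/F = -6/F - F/8)
x(o) = 34 (x(o) = -1*(-34) = 34)
S(-24, h(5, 4)) + C(-30, -12)*x(-34) = (-6/4 - ⅛*4) - 30*(-12)*34 = (-6*¼ - ½) + 360*34 = (-3/2 - ½) + 12240 = -2 + 12240 = 12238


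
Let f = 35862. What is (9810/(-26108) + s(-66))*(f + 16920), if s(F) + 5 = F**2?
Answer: 1498825356159/6527 ≈ 2.2963e+8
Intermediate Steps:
s(F) = -5 + F**2
(9810/(-26108) + s(-66))*(f + 16920) = (9810/(-26108) + (-5 + (-66)**2))*(35862 + 16920) = (9810*(-1/26108) + (-5 + 4356))*52782 = (-4905/13054 + 4351)*52782 = (56793049/13054)*52782 = 1498825356159/6527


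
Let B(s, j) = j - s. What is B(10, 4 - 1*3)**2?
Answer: 81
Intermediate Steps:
B(10, 4 - 1*3)**2 = ((4 - 1*3) - 1*10)**2 = ((4 - 3) - 10)**2 = (1 - 10)**2 = (-9)**2 = 81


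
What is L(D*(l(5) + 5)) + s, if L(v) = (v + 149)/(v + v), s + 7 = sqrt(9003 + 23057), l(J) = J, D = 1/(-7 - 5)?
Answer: -959/10 + 2*sqrt(8015) ≈ 83.153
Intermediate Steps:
D = -1/12 (D = 1/(-12) = -1/12 ≈ -0.083333)
s = -7 + 2*sqrt(8015) (s = -7 + sqrt(9003 + 23057) = -7 + sqrt(32060) = -7 + 2*sqrt(8015) ≈ 172.05)
L(v) = (149 + v)/(2*v) (L(v) = (149 + v)/((2*v)) = (149 + v)*(1/(2*v)) = (149 + v)/(2*v))
L(D*(l(5) + 5)) + s = (149 - (5 + 5)/12)/(2*((-(5 + 5)/12))) + (-7 + 2*sqrt(8015)) = (149 - 1/12*10)/(2*((-1/12*10))) + (-7 + 2*sqrt(8015)) = (149 - 5/6)/(2*(-5/6)) + (-7 + 2*sqrt(8015)) = (1/2)*(-6/5)*(889/6) + (-7 + 2*sqrt(8015)) = -889/10 + (-7 + 2*sqrt(8015)) = -959/10 + 2*sqrt(8015)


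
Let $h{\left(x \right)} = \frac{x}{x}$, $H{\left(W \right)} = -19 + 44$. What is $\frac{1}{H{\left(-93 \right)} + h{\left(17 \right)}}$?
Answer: $\frac{1}{26} \approx 0.038462$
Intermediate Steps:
$H{\left(W \right)} = 25$
$h{\left(x \right)} = 1$
$\frac{1}{H{\left(-93 \right)} + h{\left(17 \right)}} = \frac{1}{25 + 1} = \frac{1}{26}$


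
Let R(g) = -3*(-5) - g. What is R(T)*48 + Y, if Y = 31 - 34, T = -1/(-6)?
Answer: 709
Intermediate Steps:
T = 1/6 (T = -1*(-1/6) = 1/6 ≈ 0.16667)
Y = -3
R(g) = 15 - g
R(T)*48 + Y = (15 - 1*1/6)*48 - 3 = (15 - 1/6)*48 - 3 = (89/6)*48 - 3 = 712 - 3 = 709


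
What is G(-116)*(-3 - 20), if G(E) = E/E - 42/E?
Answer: -1817/58 ≈ -31.328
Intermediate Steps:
G(E) = 1 - 42/E
G(-116)*(-3 - 20) = ((-42 - 116)/(-116))*(-3 - 20) = -1/116*(-158)*(-23) = (79/58)*(-23) = -1817/58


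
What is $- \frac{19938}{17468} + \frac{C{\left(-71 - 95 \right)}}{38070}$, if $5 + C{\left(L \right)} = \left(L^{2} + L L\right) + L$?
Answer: $\frac{25083716}{83125845} \approx 0.30176$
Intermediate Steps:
$C{\left(L \right)} = -5 + L + 2 L^{2}$ ($C{\left(L \right)} = -5 + \left(\left(L^{2} + L L\right) + L\right) = -5 + \left(\left(L^{2} + L^{2}\right) + L\right) = -5 + \left(2 L^{2} + L\right) = -5 + \left(L + 2 L^{2}\right) = -5 + L + 2 L^{2}$)
$- \frac{19938}{17468} + \frac{C{\left(-71 - 95 \right)}}{38070} = - \frac{19938}{17468} + \frac{-5 - 166 + 2 \left(-71 - 95\right)^{2}}{38070} = \left(-19938\right) \frac{1}{17468} + \left(-5 - 166 + 2 \left(-166\right)^{2}\right) \frac{1}{38070} = - \frac{9969}{8734} + \left(-5 - 166 + 2 \cdot 27556\right) \frac{1}{38070} = - \frac{9969}{8734} + \left(-5 - 166 + 55112\right) \frac{1}{38070} = - \frac{9969}{8734} + 54941 \cdot \frac{1}{38070} = - \frac{9969}{8734} + \frac{54941}{38070} = \frac{25083716}{83125845}$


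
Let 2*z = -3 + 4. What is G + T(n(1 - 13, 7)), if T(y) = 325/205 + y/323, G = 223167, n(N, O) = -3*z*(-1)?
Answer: 5910843275/26486 ≈ 2.2317e+5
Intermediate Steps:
z = ½ (z = (-3 + 4)/2 = (½)*1 = ½ ≈ 0.50000)
n(N, O) = 3/2 (n(N, O) = -3*½*(-1) = -3/2*(-1) = 3/2)
T(y) = 65/41 + y/323 (T(y) = 325*(1/205) + y*(1/323) = 65/41 + y/323)
G + T(n(1 - 13, 7)) = 223167 + (65/41 + (1/323)*(3/2)) = 223167 + (65/41 + 3/646) = 223167 + 42113/26486 = 5910843275/26486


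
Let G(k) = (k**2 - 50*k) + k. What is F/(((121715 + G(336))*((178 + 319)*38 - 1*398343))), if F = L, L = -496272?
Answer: 496272/82777406179 ≈ 5.9953e-6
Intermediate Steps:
G(k) = k**2 - 49*k
F = -496272
F/(((121715 + G(336))*((178 + 319)*38 - 1*398343))) = -496272*1/((121715 + 336*(-49 + 336))*((178 + 319)*38 - 1*398343)) = -496272*1/((121715 + 336*287)*(497*38 - 398343)) = -496272*1/((18886 - 398343)*(121715 + 96432)) = -496272/(218147*(-379457)) = -496272/(-82777406179) = -496272*(-1/82777406179) = 496272/82777406179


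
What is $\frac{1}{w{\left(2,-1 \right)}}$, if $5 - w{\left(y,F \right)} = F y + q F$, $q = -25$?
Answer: $- \frac{1}{18} \approx -0.055556$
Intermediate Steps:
$w{\left(y,F \right)} = 5 + 25 F - F y$ ($w{\left(y,F \right)} = 5 - \left(F y - 25 F\right) = 5 - \left(- 25 F + F y\right) = 5 + 25 F - F y$)
$\frac{1}{w{\left(2,-1 \right)}} = \frac{1}{5 + 25 \left(-1\right) - \left(-1\right) 2} = \frac{1}{5 - 25 + 2} = \frac{1}{-18} = - \frac{1}{18}$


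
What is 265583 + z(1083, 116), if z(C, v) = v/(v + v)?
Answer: 531167/2 ≈ 2.6558e+5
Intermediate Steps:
z(C, v) = ½ (z(C, v) = v/((2*v)) = v*(1/(2*v)) = ½)
265583 + z(1083, 116) = 265583 + ½ = 531167/2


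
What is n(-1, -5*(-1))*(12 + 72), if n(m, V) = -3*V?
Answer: -1260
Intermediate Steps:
n(-1, -5*(-1))*(12 + 72) = (-(-15)*(-1))*(12 + 72) = -3*5*84 = -15*84 = -1260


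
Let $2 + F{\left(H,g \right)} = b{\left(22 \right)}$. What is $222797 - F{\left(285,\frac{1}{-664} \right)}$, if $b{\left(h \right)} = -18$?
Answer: $222817$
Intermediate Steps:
$F{\left(H,g \right)} = -20$ ($F{\left(H,g \right)} = -2 - 18 = -20$)
$222797 - F{\left(285,\frac{1}{-664} \right)} = 222797 - -20 = 222797 + 20 = 222817$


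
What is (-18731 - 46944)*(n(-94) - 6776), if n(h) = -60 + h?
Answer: 455127750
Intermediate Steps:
(-18731 - 46944)*(n(-94) - 6776) = (-18731 - 46944)*((-60 - 94) - 6776) = -65675*(-154 - 6776) = -65675*(-6930) = 455127750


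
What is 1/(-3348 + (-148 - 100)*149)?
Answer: -1/40300 ≈ -2.4814e-5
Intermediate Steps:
1/(-3348 + (-148 - 100)*149) = 1/(-3348 - 248*149) = 1/(-3348 - 36952) = 1/(-40300) = -1/40300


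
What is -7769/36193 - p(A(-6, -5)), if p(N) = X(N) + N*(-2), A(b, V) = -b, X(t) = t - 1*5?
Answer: 22962/2129 ≈ 10.785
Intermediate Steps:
X(t) = -5 + t (X(t) = t - 5 = -5 + t)
p(N) = -5 - N (p(N) = (-5 + N) + N*(-2) = (-5 + N) - 2*N = -5 - N)
-7769/36193 - p(A(-6, -5)) = -7769/36193 - (-5 - (-1)*(-6)) = -7769*1/36193 - (-5 - 1*6) = -457/2129 - (-5 - 6) = -457/2129 - 1*(-11) = -457/2129 + 11 = 22962/2129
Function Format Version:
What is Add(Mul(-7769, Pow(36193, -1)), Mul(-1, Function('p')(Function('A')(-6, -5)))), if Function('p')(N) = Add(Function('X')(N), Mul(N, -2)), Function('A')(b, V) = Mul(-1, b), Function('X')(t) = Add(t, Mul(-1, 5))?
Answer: Rational(22962, 2129) ≈ 10.785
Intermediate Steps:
Function('X')(t) = Add(-5, t) (Function('X')(t) = Add(t, -5) = Add(-5, t))
Function('p')(N) = Add(-5, Mul(-1, N)) (Function('p')(N) = Add(Add(-5, N), Mul(N, -2)) = Add(Add(-5, N), Mul(-2, N)) = Add(-5, Mul(-1, N)))
Add(Mul(-7769, Pow(36193, -1)), Mul(-1, Function('p')(Function('A')(-6, -5)))) = Add(Mul(-7769, Pow(36193, -1)), Mul(-1, Add(-5, Mul(-1, Mul(-1, -6))))) = Add(Mul(-7769, Rational(1, 36193)), Mul(-1, Add(-5, Mul(-1, 6)))) = Add(Rational(-457, 2129), Mul(-1, Add(-5, -6))) = Add(Rational(-457, 2129), Mul(-1, -11)) = Add(Rational(-457, 2129), 11) = Rational(22962, 2129)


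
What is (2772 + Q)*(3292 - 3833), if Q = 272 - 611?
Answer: -1316253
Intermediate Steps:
Q = -339
(2772 + Q)*(3292 - 3833) = (2772 - 339)*(3292 - 3833) = 2433*(-541) = -1316253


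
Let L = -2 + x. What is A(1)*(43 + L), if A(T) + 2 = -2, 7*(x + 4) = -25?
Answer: -936/7 ≈ -133.71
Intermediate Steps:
x = -53/7 (x = -4 + (1/7)*(-25) = -4 - 25/7 = -53/7 ≈ -7.5714)
A(T) = -4 (A(T) = -2 - 2 = -4)
L = -67/7 (L = -2 - 53/7 = -67/7 ≈ -9.5714)
A(1)*(43 + L) = -4*(43 - 67/7) = -4*234/7 = -936/7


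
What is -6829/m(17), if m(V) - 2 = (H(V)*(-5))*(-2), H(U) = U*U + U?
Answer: -6829/3062 ≈ -2.2302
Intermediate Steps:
H(U) = U + U² (H(U) = U² + U = U + U²)
m(V) = 2 + 10*V*(1 + V) (m(V) = 2 + ((V*(1 + V))*(-5))*(-2) = 2 - 5*V*(1 + V)*(-2) = 2 + 10*V*(1 + V))
-6829/m(17) = -6829/(2 + 10*17*(1 + 17)) = -6829/(2 + 10*17*18) = -6829/(2 + 3060) = -6829/3062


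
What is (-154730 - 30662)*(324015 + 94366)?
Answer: -77564490352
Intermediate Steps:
(-154730 - 30662)*(324015 + 94366) = -185392*418381 = -77564490352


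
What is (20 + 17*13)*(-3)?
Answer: -723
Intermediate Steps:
(20 + 17*13)*(-3) = (20 + 221)*(-3) = 241*(-3) = -723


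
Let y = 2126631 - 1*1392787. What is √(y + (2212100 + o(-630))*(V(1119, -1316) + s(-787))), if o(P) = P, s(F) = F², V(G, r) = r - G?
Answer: 6*√37898104634 ≈ 1.1680e+6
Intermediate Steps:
y = 733844 (y = 2126631 - 1392787 = 733844)
√(y + (2212100 + o(-630))*(V(1119, -1316) + s(-787))) = √(733844 + (2212100 - 630)*((-1316 - 1*1119) + (-787)²)) = √(733844 + 2211470*((-1316 - 1119) + 619369)) = √(733844 + 2211470*(-2435 + 619369)) = √(733844 + 2211470*616934) = √(733844 + 1364331032980) = √1364331766824 = 6*√37898104634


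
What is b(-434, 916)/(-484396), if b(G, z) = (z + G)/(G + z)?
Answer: -1/484396 ≈ -2.0644e-6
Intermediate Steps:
b(G, z) = 1 (b(G, z) = (G + z)/(G + z) = 1)
b(-434, 916)/(-484396) = 1/(-484396) = 1*(-1/484396) = -1/484396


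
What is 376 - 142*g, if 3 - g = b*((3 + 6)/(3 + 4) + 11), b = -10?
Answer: -122470/7 ≈ -17496.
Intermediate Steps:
g = 881/7 (g = 3 - (-10)*((3 + 6)/(3 + 4) + 11) = 3 - (-10)*(9/7 + 11) = 3 - (-10)*86/7 = 3 - 1*(-860/7) = 3 + 860/7 = 881/7 ≈ 125.86)
376 - 142*g = 376 - 142*881/7 = 376 - 125102/7 = -122470/7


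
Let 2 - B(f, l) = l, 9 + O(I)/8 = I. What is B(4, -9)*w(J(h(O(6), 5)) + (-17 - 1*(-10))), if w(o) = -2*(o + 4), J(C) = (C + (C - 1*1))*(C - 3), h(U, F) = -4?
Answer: -1320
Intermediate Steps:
O(I) = -72 + 8*I
B(f, l) = 2 - l
J(C) = (-1 + 2*C)*(-3 + C) (J(C) = (C + (C - 1))*(-3 + C) = (C + (-1 + C))*(-3 + C) = (-1 + 2*C)*(-3 + C))
w(o) = -8 - 2*o (w(o) = -2*(4 + o) = -8 - 2*o)
B(4, -9)*w(J(h(O(6), 5)) + (-17 - 1*(-10))) = (2 - 1*(-9))*(-8 - 2*((3 - 7*(-4) + 2*(-4)**2) + (-17 - 1*(-10)))) = (2 + 9)*(-8 - 2*((3 + 28 + 2*16) + (-17 + 10))) = 11*(-8 - 2*((3 + 28 + 32) - 7)) = 11*(-8 - 2*(63 - 7)) = 11*(-8 - 2*56) = 11*(-8 - 112) = 11*(-120) = -1320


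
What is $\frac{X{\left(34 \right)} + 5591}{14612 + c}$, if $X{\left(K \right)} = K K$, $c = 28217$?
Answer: $\frac{6747}{42829} \approx 0.15753$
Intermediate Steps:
$X{\left(K \right)} = K^{2}$
$\frac{X{\left(34 \right)} + 5591}{14612 + c} = \frac{34^{2} + 5591}{14612 + 28217} = \frac{1156 + 5591}{42829} = 6747 \cdot \frac{1}{42829} = \frac{6747}{42829}$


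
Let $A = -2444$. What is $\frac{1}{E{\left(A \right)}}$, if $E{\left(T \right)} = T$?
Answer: $- \frac{1}{2444} \approx -0.00040917$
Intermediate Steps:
$\frac{1}{E{\left(A \right)}} = \frac{1}{-2444} = - \frac{1}{2444}$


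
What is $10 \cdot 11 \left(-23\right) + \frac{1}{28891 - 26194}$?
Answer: $- \frac{6823409}{2697} \approx -2530.0$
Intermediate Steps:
$10 \cdot 11 \left(-23\right) + \frac{1}{28891 - 26194} = 110 \left(-23\right) + \frac{1}{2697} = -2530 + \frac{1}{2697} = - \frac{6823409}{2697}$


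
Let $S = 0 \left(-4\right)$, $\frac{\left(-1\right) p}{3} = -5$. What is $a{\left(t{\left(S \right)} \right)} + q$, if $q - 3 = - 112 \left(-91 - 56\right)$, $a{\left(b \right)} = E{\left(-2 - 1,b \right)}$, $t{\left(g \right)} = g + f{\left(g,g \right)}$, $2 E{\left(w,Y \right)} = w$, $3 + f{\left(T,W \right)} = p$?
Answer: $\frac{32931}{2} \approx 16466.0$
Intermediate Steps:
$p = 15$ ($p = \left(-3\right) \left(-5\right) = 15$)
$f{\left(T,W \right)} = 12$ ($f{\left(T,W \right)} = -3 + 15 = 12$)
$S = 0$
$E{\left(w,Y \right)} = \frac{w}{2}$
$t{\left(g \right)} = 12 + g$ ($t{\left(g \right)} = g + 12 = 12 + g$)
$a{\left(b \right)} = - \frac{3}{2}$ ($a{\left(b \right)} = \frac{-2 - 1}{2} = \frac{1}{2} \left(-3\right) = - \frac{3}{2}$)
$q = 16467$ ($q = 3 - 112 \left(-91 - 56\right) = 3 - -16464 = 3 + 16464 = 16467$)
$a{\left(t{\left(S \right)} \right)} + q = - \frac{3}{2} + 16467 = \frac{32931}{2}$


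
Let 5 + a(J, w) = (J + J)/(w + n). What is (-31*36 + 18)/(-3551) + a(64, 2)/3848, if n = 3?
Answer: 21491273/68321240 ≈ 0.31456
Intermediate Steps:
a(J, w) = -5 + 2*J/(3 + w) (a(J, w) = -5 + (J + J)/(w + 3) = -5 + (2*J)/(3 + w) = -5 + 2*J/(3 + w))
(-31*36 + 18)/(-3551) + a(64, 2)/3848 = (-31*36 + 18)/(-3551) + ((-15 - 5*2 + 2*64)/(3 + 2))/3848 = (-1116 + 18)*(-1/3551) + ((-15 - 10 + 128)/5)*(1/3848) = -1098*(-1/3551) + ((⅕)*103)*(1/3848) = 1098/3551 + (103/5)*(1/3848) = 1098/3551 + 103/19240 = 21491273/68321240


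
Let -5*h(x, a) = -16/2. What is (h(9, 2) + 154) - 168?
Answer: -62/5 ≈ -12.400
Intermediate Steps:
h(x, a) = 8/5 (h(x, a) = -(-16)/(5*2) = -1/5*(-8) = 8/5)
(h(9, 2) + 154) - 168 = (8/5 + 154) - 168 = 778/5 - 168 = -62/5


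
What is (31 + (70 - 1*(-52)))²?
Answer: 23409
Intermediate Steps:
(31 + (70 - 1*(-52)))² = (31 + (70 + 52))² = (31 + 122)² = 153² = 23409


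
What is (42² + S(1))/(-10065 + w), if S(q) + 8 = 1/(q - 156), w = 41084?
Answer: 272179/4807945 ≈ 0.056610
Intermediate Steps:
S(q) = -8 + 1/(-156 + q) (S(q) = -8 + 1/(q - 156) = -8 + 1/(-156 + q))
(42² + S(1))/(-10065 + w) = (42² + (1249 - 8*1)/(-156 + 1))/(-10065 + 41084) = (1764 + (1249 - 8)/(-155))/31019 = (1764 - 1/155*1241)*(1/31019) = (1764 - 1241/155)*(1/31019) = (272179/155)*(1/31019) = 272179/4807945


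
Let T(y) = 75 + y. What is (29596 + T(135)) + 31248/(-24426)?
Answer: 40445006/1357 ≈ 29805.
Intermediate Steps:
(29596 + T(135)) + 31248/(-24426) = (29596 + (75 + 135)) + 31248/(-24426) = (29596 + 210) + 31248*(-1/24426) = 29806 - 1736/1357 = 40445006/1357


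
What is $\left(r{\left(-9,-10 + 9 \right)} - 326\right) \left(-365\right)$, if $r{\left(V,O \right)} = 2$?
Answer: $118260$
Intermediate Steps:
$\left(r{\left(-9,-10 + 9 \right)} - 326\right) \left(-365\right) = \left(2 - 326\right) \left(-365\right) = \left(-324\right) \left(-365\right) = 118260$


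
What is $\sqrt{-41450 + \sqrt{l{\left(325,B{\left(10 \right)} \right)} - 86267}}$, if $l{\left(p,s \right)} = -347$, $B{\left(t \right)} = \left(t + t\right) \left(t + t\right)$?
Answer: $\sqrt{-41450 + i \sqrt{86614}} \approx 0.7228 + 203.59 i$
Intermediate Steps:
$B{\left(t \right)} = 4 t^{2}$ ($B{\left(t \right)} = 2 t 2 t = 4 t^{2}$)
$\sqrt{-41450 + \sqrt{l{\left(325,B{\left(10 \right)} \right)} - 86267}} = \sqrt{-41450 + \sqrt{-347 - 86267}} = \sqrt{-41450 + \sqrt{-86614}} = \sqrt{-41450 + i \sqrt{86614}}$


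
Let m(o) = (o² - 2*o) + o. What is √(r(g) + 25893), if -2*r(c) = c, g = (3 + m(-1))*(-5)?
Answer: √103622/2 ≈ 160.95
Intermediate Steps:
m(o) = o² - o
g = -25 (g = (3 - (-1 - 1))*(-5) = (3 - 1*(-2))*(-5) = (3 + 2)*(-5) = 5*(-5) = -25)
r(c) = -c/2
√(r(g) + 25893) = √(-½*(-25) + 25893) = √(25/2 + 25893) = √(51811/2) = √103622/2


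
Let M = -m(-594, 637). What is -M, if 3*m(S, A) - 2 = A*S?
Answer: -378376/3 ≈ -1.2613e+5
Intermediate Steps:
m(S, A) = ⅔ + A*S/3 (m(S, A) = ⅔ + (A*S)/3 = ⅔ + A*S/3)
M = 378376/3 (M = -(⅔ + (⅓)*637*(-594)) = -(⅔ - 126126) = -1*(-378376/3) = 378376/3 ≈ 1.2613e+5)
-M = -1*378376/3 = -378376/3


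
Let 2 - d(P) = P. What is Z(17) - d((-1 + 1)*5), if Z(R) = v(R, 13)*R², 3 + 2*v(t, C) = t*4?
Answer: 18781/2 ≈ 9390.5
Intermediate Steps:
v(t, C) = -3/2 + 2*t (v(t, C) = -3/2 + (t*4)/2 = -3/2 + (4*t)/2 = -3/2 + 2*t)
d(P) = 2 - P
Z(R) = R²*(-3/2 + 2*R) (Z(R) = (-3/2 + 2*R)*R² = R²*(-3/2 + 2*R))
Z(17) - d((-1 + 1)*5) = (½)*17²*(-3 + 4*17) - (2 - (-1 + 1)*5) = (½)*289*(-3 + 68) - (2 - 0*5) = (½)*289*65 - (2 - 1*0) = 18785/2 - (2 + 0) = 18785/2 - 1*2 = 18785/2 - 2 = 18781/2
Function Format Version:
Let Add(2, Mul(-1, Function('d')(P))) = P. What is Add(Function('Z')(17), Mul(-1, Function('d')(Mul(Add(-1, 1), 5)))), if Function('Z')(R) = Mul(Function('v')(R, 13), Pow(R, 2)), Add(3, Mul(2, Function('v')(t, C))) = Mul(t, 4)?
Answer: Rational(18781, 2) ≈ 9390.5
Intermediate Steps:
Function('v')(t, C) = Add(Rational(-3, 2), Mul(2, t)) (Function('v')(t, C) = Add(Rational(-3, 2), Mul(Rational(1, 2), Mul(t, 4))) = Add(Rational(-3, 2), Mul(Rational(1, 2), Mul(4, t))) = Add(Rational(-3, 2), Mul(2, t)))
Function('d')(P) = Add(2, Mul(-1, P))
Function('Z')(R) = Mul(Pow(R, 2), Add(Rational(-3, 2), Mul(2, R))) (Function('Z')(R) = Mul(Add(Rational(-3, 2), Mul(2, R)), Pow(R, 2)) = Mul(Pow(R, 2), Add(Rational(-3, 2), Mul(2, R))))
Add(Function('Z')(17), Mul(-1, Function('d')(Mul(Add(-1, 1), 5)))) = Add(Mul(Rational(1, 2), Pow(17, 2), Add(-3, Mul(4, 17))), Mul(-1, Add(2, Mul(-1, Mul(Add(-1, 1), 5))))) = Add(Mul(Rational(1, 2), 289, Add(-3, 68)), Mul(-1, Add(2, Mul(-1, Mul(0, 5))))) = Add(Mul(Rational(1, 2), 289, 65), Mul(-1, Add(2, Mul(-1, 0)))) = Add(Rational(18785, 2), Mul(-1, Add(2, 0))) = Add(Rational(18785, 2), Mul(-1, 2)) = Add(Rational(18785, 2), -2) = Rational(18781, 2)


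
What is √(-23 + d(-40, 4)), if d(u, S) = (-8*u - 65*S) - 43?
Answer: I*√6 ≈ 2.4495*I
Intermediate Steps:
d(u, S) = -43 - 65*S - 8*u (d(u, S) = (-65*S - 8*u) - 43 = -43 - 65*S - 8*u)
√(-23 + d(-40, 4)) = √(-23 + (-43 - 65*4 - 8*(-40))) = √(-23 + (-43 - 260 + 320)) = √(-23 + 17) = √(-6) = I*√6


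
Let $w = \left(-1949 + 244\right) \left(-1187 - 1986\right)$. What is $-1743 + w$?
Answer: $5408222$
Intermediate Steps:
$w = 5409965$ ($w = \left(-1705\right) \left(-3173\right) = 5409965$)
$-1743 + w = -1743 + 5409965 = 5408222$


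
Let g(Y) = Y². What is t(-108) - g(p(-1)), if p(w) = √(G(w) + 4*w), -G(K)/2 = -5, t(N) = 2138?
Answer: 2132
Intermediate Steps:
G(K) = 10 (G(K) = -2*(-5) = 10)
p(w) = √(10 + 4*w)
t(-108) - g(p(-1)) = 2138 - (√(10 + 4*(-1)))² = 2138 - (√(10 - 4))² = 2138 - (√6)² = 2138 - 1*6 = 2138 - 6 = 2132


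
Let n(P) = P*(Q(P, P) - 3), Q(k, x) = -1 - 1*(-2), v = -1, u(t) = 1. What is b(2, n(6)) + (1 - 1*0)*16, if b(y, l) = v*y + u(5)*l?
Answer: 2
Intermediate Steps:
Q(k, x) = 1 (Q(k, x) = -1 + 2 = 1)
n(P) = -2*P (n(P) = P*(1 - 3) = P*(-2) = -2*P)
b(y, l) = l - y (b(y, l) = -y + 1*l = -y + l = l - y)
b(2, n(6)) + (1 - 1*0)*16 = (-2*6 - 1*2) + (1 - 1*0)*16 = (-12 - 2) + (1 + 0)*16 = -14 + 1*16 = -14 + 16 = 2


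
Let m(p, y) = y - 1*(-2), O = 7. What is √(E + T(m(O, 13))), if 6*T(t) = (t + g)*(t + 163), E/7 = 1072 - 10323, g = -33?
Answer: I*√65291 ≈ 255.52*I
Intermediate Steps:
m(p, y) = 2 + y (m(p, y) = y + 2 = 2 + y)
E = -64757 (E = 7*(1072 - 10323) = 7*(-9251) = -64757)
T(t) = (-33 + t)*(163 + t)/6 (T(t) = ((t - 33)*(t + 163))/6 = ((-33 + t)*(163 + t))/6 = (-33 + t)*(163 + t)/6)
√(E + T(m(O, 13))) = √(-64757 + (-1793/2 + (2 + 13)²/6 + 65*(2 + 13)/3)) = √(-64757 + (-1793/2 + (⅙)*15² + (65/3)*15)) = √(-64757 + (-1793/2 + (⅙)*225 + 325)) = √(-64757 + (-1793/2 + 75/2 + 325)) = √(-64757 - 534) = √(-65291) = I*√65291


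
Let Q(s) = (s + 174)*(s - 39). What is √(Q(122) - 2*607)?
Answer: √23354 ≈ 152.82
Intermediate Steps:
Q(s) = (-39 + s)*(174 + s) (Q(s) = (174 + s)*(-39 + s) = (-39 + s)*(174 + s))
√(Q(122) - 2*607) = √((-6786 + 122² + 135*122) - 2*607) = √((-6786 + 14884 + 16470) - 1214) = √(24568 - 1214) = √23354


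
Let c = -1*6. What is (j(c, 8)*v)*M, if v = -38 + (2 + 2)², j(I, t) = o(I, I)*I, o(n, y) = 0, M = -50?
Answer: 0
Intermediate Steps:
c = -6
j(I, t) = 0 (j(I, t) = 0*I = 0)
v = -22 (v = -38 + 4² = -38 + 16 = -22)
(j(c, 8)*v)*M = (0*(-22))*(-50) = 0*(-50) = 0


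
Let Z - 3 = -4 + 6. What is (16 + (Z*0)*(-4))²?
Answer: 256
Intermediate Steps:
Z = 5 (Z = 3 + (-4 + 6) = 3 + 2 = 5)
(16 + (Z*0)*(-4))² = (16 + (5*0)*(-4))² = (16 + 0*(-4))² = (16 + 0)² = 16² = 256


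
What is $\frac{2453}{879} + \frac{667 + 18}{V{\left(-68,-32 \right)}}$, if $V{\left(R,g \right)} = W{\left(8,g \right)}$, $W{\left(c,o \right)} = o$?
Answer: $- \frac{523619}{28128} \approx -18.616$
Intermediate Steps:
$V{\left(R,g \right)} = g$
$\frac{2453}{879} + \frac{667 + 18}{V{\left(-68,-32 \right)}} = \frac{2453}{879} + \frac{667 + 18}{-32} = 2453 \cdot \frac{1}{879} + 685 \left(- \frac{1}{32}\right) = \frac{2453}{879} - \frac{685}{32} = - \frac{523619}{28128}$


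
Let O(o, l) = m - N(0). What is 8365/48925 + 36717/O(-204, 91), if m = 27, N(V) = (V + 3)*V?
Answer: 119773672/88065 ≈ 1360.1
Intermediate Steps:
N(V) = V*(3 + V) (N(V) = (3 + V)*V = V*(3 + V))
O(o, l) = 27 (O(o, l) = 27 - 0*(3 + 0) = 27 - 0*3 = 27 - 1*0 = 27 + 0 = 27)
8365/48925 + 36717/O(-204, 91) = 8365/48925 + 36717/27 = 8365*(1/48925) + 36717*(1/27) = 1673/9785 + 12239/9 = 119773672/88065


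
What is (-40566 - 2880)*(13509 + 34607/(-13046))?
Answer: -3827675299461/6523 ≈ -5.8680e+8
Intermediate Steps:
(-40566 - 2880)*(13509 + 34607/(-13046)) = -43446*(13509 + 34607*(-1/13046)) = -43446*(13509 - 34607/13046) = -43446*176203807/13046 = -3827675299461/6523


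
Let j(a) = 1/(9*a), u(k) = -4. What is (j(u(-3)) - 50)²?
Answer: 3243601/1296 ≈ 2502.8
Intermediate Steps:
j(a) = 1/(9*a)
(j(u(-3)) - 50)² = ((⅑)/(-4) - 50)² = ((⅑)*(-¼) - 50)² = (-1/36 - 50)² = (-1801/36)² = 3243601/1296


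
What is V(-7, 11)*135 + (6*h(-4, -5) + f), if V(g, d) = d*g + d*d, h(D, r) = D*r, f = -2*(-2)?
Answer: 6064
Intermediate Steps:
f = 4
V(g, d) = d² + d*g (V(g, d) = d*g + d² = d² + d*g)
V(-7, 11)*135 + (6*h(-4, -5) + f) = (11*(11 - 7))*135 + (6*(-4*(-5)) + 4) = (11*4)*135 + (6*20 + 4) = 44*135 + (120 + 4) = 5940 + 124 = 6064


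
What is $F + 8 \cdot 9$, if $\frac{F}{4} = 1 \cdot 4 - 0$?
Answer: $88$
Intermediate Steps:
$F = 16$ ($F = 4 \left(1 \cdot 4 - 0\right) = 4 \left(4 + 0\right) = 4 \cdot 4 = 16$)
$F + 8 \cdot 9 = 16 + 8 \cdot 9 = 16 + 72 = 88$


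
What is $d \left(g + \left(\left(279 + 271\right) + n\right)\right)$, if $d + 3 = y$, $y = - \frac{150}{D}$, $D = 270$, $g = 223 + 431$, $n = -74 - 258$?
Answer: $- \frac{27904}{9} \approx -3100.4$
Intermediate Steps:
$n = -332$
$g = 654$
$y = - \frac{5}{9}$ ($y = - \frac{150}{270} = \left(-150\right) \frac{1}{270} = - \frac{5}{9} \approx -0.55556$)
$d = - \frac{32}{9}$ ($d = -3 - \frac{5}{9} = - \frac{32}{9} \approx -3.5556$)
$d \left(g + \left(\left(279 + 271\right) + n\right)\right) = - \frac{32 \left(654 + \left(\left(279 + 271\right) - 332\right)\right)}{9} = - \frac{32 \left(654 + \left(550 - 332\right)\right)}{9} = - \frac{32 \left(654 + 218\right)}{9} = \left(- \frac{32}{9}\right) 872 = - \frac{27904}{9}$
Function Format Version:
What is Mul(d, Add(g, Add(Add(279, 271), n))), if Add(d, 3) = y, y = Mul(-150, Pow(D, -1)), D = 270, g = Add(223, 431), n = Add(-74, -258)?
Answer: Rational(-27904, 9) ≈ -3100.4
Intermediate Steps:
n = -332
g = 654
y = Rational(-5, 9) (y = Mul(-150, Pow(270, -1)) = Mul(-150, Rational(1, 270)) = Rational(-5, 9) ≈ -0.55556)
d = Rational(-32, 9) (d = Add(-3, Rational(-5, 9)) = Rational(-32, 9) ≈ -3.5556)
Mul(d, Add(g, Add(Add(279, 271), n))) = Mul(Rational(-32, 9), Add(654, Add(Add(279, 271), -332))) = Mul(Rational(-32, 9), Add(654, Add(550, -332))) = Mul(Rational(-32, 9), Add(654, 218)) = Mul(Rational(-32, 9), 872) = Rational(-27904, 9)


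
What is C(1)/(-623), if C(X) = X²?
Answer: -1/623 ≈ -0.0016051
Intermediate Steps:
C(1)/(-623) = 1²/(-623) = 1*(-1/623) = -1/623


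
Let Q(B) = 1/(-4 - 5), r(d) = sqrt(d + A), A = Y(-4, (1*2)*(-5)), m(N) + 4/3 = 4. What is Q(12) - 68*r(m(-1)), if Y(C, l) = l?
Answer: -1/9 - 68*I*sqrt(66)/3 ≈ -0.11111 - 184.14*I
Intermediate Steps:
m(N) = 8/3 (m(N) = -4/3 + 4 = 8/3)
A = -10 (A = (1*2)*(-5) = 2*(-5) = -10)
r(d) = sqrt(-10 + d) (r(d) = sqrt(d - 10) = sqrt(-10 + d))
Q(B) = -1/9 (Q(B) = 1/(-9) = -1/9)
Q(12) - 68*r(m(-1)) = -1/9 - 68*sqrt(-10 + 8/3) = -1/9 - 68*I*sqrt(66)/3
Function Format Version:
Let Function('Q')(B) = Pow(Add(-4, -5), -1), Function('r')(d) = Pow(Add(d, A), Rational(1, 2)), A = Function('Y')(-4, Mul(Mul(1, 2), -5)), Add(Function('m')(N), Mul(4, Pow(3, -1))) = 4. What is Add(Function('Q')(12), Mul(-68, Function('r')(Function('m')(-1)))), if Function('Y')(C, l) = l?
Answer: Add(Rational(-1, 9), Mul(Rational(-68, 3), I, Pow(66, Rational(1, 2)))) ≈ Add(-0.11111, Mul(-184.14, I))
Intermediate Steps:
Function('m')(N) = Rational(8, 3) (Function('m')(N) = Add(Rational(-4, 3), 4) = Rational(8, 3))
A = -10 (A = Mul(Mul(1, 2), -5) = Mul(2, -5) = -10)
Function('r')(d) = Pow(Add(-10, d), Rational(1, 2)) (Function('r')(d) = Pow(Add(d, -10), Rational(1, 2)) = Pow(Add(-10, d), Rational(1, 2)))
Function('Q')(B) = Rational(-1, 9) (Function('Q')(B) = Pow(-9, -1) = Rational(-1, 9))
Add(Function('Q')(12), Mul(-68, Function('r')(Function('m')(-1)))) = Add(Rational(-1, 9), Mul(-68, Pow(Add(-10, Rational(8, 3)), Rational(1, 2)))) = Add(Rational(-1, 9), Mul(-68, Pow(Rational(-22, 3), Rational(1, 2)))) = Add(Rational(-1, 9), Mul(-68, Mul(Rational(1, 3), I, Pow(66, Rational(1, 2))))) = Add(Rational(-1, 9), Mul(Rational(-68, 3), I, Pow(66, Rational(1, 2))))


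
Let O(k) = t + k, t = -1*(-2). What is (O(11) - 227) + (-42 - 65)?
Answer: -321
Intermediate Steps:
t = 2
O(k) = 2 + k
(O(11) - 227) + (-42 - 65) = ((2 + 11) - 227) + (-42 - 65) = (13 - 227) - 107 = -214 - 107 = -321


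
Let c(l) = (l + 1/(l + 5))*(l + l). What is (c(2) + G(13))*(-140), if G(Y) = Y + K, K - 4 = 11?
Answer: -5120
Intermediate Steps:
K = 15 (K = 4 + 11 = 15)
G(Y) = 15 + Y (G(Y) = Y + 15 = 15 + Y)
c(l) = 2*l*(l + 1/(5 + l)) (c(l) = (l + 1/(5 + l))*(2*l) = 2*l*(l + 1/(5 + l)))
(c(2) + G(13))*(-140) = (2*2*(1 + 2² + 5*2)/(5 + 2) + (15 + 13))*(-140) = (2*2*(1 + 4 + 10)/7 + 28)*(-140) = (2*2*(⅐)*15 + 28)*(-140) = (60/7 + 28)*(-140) = (256/7)*(-140) = -5120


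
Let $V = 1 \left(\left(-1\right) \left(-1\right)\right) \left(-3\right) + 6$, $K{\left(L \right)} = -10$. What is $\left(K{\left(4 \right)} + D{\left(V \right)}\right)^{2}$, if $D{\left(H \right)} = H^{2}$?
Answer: $1$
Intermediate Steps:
$V = 3$ ($V = 1 \cdot 1 \left(-3\right) + 6 = 1 \left(-3\right) + 6 = -3 + 6 = 3$)
$\left(K{\left(4 \right)} + D{\left(V \right)}\right)^{2} = \left(-10 + 3^{2}\right)^{2} = \left(-10 + 9\right)^{2} = \left(-1\right)^{2} = 1$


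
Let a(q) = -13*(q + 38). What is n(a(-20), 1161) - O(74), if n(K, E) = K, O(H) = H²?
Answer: -5710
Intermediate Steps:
a(q) = -494 - 13*q (a(q) = -13*(38 + q) = -494 - 13*q)
n(a(-20), 1161) - O(74) = (-494 - 13*(-20)) - 1*74² = (-494 + 260) - 1*5476 = -234 - 5476 = -5710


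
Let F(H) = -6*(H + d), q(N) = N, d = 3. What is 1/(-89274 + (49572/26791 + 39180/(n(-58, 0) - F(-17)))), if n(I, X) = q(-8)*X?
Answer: -187537/16829303749 ≈ -1.1143e-5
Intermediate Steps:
F(H) = -18 - 6*H (F(H) = -6*(H + 3) = -6*(3 + H) = -18 - 6*H)
n(I, X) = -8*X
1/(-89274 + (49572/26791 + 39180/(n(-58, 0) - F(-17)))) = 1/(-89274 + (49572/26791 + 39180/(-8*0 - (-18 - 6*(-17))))) = 1/(-89274 + (49572*(1/26791) + 39180/(0 - (-18 + 102)))) = 1/(-89274 + (49572/26791 + 39180/(0 - 1*84))) = 1/(-89274 + (49572/26791 + 39180/(0 - 84))) = 1/(-89274 + (49572/26791 + 39180/(-84))) = 1/(-89274 + (49572/26791 + 39180*(-1/84))) = 1/(-89274 + (49572/26791 - 3265/7)) = 1/(-89274 - 87125611/187537) = 1/(-16829303749/187537) = -187537/16829303749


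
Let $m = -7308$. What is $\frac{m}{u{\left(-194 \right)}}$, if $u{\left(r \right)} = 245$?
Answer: $- \frac{1044}{35} \approx -29.829$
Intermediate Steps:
$\frac{m}{u{\left(-194 \right)}} = - \frac{7308}{245} = \left(-7308\right) \frac{1}{245} = - \frac{1044}{35}$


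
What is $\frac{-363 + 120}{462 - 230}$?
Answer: $- \frac{243}{232} \approx -1.0474$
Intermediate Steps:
$\frac{-363 + 120}{462 - 230} = - \frac{243}{232}$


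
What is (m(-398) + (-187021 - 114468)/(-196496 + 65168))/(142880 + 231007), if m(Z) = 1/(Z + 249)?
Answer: 44790533/7316172958464 ≈ 6.1221e-6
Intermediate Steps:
m(Z) = 1/(249 + Z)
(m(-398) + (-187021 - 114468)/(-196496 + 65168))/(142880 + 231007) = (1/(249 - 398) + (-187021 - 114468)/(-196496 + 65168))/(142880 + 231007) = (1/(-149) - 301489/(-131328))/373887 = (-1/149 - 301489*(-1/131328))*(1/373887) = (-1/149 + 301489/131328)*(1/373887) = (44790533/19567872)*(1/373887) = 44790533/7316172958464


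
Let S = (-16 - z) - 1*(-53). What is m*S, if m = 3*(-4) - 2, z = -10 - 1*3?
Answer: -700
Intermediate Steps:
z = -13 (z = -10 - 3 = -13)
m = -14 (m = -12 - 2 = -14)
S = 50 (S = (-16 - 1*(-13)) - 1*(-53) = (-16 + 13) + 53 = -3 + 53 = 50)
m*S = -14*50 = -700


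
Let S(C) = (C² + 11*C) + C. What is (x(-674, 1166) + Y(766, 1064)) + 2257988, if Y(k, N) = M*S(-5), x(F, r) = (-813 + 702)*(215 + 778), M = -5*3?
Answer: 2148290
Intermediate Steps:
S(C) = C² + 12*C
M = -15
x(F, r) = -110223 (x(F, r) = -111*993 = -110223)
Y(k, N) = 525 (Y(k, N) = -(-75)*(12 - 5) = -(-75)*7 = -15*(-35) = 525)
(x(-674, 1166) + Y(766, 1064)) + 2257988 = (-110223 + 525) + 2257988 = -109698 + 2257988 = 2148290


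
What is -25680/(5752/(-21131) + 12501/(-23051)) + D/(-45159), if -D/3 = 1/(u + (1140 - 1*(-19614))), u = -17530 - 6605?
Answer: 636609437429063571457/20192168419162719 ≈ 31528.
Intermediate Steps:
u = -24135
D = 1/1127 (D = -3/(-24135 + (1140 - 1*(-19614))) = -3/(-24135 + (1140 + 19614)) = -3/(-24135 + 20754) = -3/(-3381) = -3*(-1/3381) = 1/1127 ≈ 0.00088731)
-25680/(5752/(-21131) + 12501/(-23051)) + D/(-45159) = -25680/(5752/(-21131) + 12501/(-23051)) + (1/1127)/(-45159) = -25680/(5752*(-1/21131) + 12501*(-1/23051)) + (1/1127)*(-1/45159) = -25680/(-5752/21131 - 12501/23051) - 1/50894193 = -25680/(-396747983/487090681) - 1/50894193 = -25680*(-487090681/396747983) - 1/50894193 = 12508488688080/396747983 - 1/50894193 = 636609437429063571457/20192168419162719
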